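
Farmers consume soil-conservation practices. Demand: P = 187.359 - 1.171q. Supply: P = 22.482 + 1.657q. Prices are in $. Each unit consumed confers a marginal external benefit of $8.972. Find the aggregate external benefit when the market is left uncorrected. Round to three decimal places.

$523.082

Market equilibrium (private): 22.482 + 1.657q = 187.359 - 1.171q → q_m = 58.3016.
Total external benefit = MEB × q_m = 8.972 × 58.3016 = 523.0820.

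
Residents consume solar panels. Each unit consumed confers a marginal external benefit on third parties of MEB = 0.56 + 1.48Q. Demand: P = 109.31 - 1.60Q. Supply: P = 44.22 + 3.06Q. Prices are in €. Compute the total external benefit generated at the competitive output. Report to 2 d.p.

Market equilibrium (private): 44.22 + 3.06Q = 109.31 - 1.60Q → Q_m = 13.9678.
Total external benefit = ∫₀^{Q_m} (0.56 + 1.48Q) dQ = 0.56×13.9678 + ½×1.48×13.9678² = 152.1956.

€152.20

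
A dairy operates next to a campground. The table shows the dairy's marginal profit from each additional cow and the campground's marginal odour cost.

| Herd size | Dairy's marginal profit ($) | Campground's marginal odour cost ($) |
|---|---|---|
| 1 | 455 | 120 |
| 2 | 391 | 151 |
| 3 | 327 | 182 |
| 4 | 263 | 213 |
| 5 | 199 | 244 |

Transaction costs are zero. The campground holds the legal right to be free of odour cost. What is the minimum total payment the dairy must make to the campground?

Efficient level: marginal profit ≥ marginal odour cost through level 4, so k* = 4.
With the campground holding the right, the dairy must at least compensate total damage at k*: 120 + 151 + 182 + 213 = 666.

$666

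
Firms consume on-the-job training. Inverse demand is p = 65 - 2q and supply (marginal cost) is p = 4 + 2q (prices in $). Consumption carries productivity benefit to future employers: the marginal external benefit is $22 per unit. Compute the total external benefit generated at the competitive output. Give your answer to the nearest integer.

Market equilibrium (private): 4 + 2q = 65 - 2q → q_m = 15.2500.
Total external benefit = MEB × q_m = 22 × 15.2500 = 335.5000.

$336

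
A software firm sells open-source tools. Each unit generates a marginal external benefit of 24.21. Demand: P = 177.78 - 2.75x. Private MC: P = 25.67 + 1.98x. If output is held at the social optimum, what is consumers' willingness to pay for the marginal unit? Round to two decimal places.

Social marginal cost = private MC − MEB = 1.46 + 1.98x.
Set SMC = demand: 1.46 + 1.98x = 177.78 - 2.75x → x* = 37.2770.
Consumer price on the demand curve at x*: 177.78 − 2.75×37.2770 = 75.2683.

P = 75.27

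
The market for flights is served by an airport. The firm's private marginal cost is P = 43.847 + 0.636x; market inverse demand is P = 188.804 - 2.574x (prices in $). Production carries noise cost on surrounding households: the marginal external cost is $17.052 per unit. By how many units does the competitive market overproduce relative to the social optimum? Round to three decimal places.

Market equilibrium (private): 43.847 + 0.636x = 188.804 - 2.574x → x_m = 45.1579.
Social marginal cost = private MC + MEC = 60.899 + 0.636x.
Set SMC = demand: 60.899 + 0.636x = 188.804 - 2.574x → x* = 39.8458.
Gap = |45.1579 − 39.8458| = 5.3121.

5.312 units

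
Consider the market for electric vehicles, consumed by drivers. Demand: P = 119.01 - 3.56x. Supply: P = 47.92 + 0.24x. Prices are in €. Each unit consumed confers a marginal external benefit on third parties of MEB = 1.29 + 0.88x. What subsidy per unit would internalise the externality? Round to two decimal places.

Social marginal benefit = demand + MEB = 120.30 - 2.68x.
Set SMB = MC: 120.30 - 2.68x = 47.92 + 0.24x → x* = 24.7877.
The Pigouvian subsidy equals MEB at x*: 1.29 + 0.88×24.7877 = 23.1032.

subsidy = €23.10 per unit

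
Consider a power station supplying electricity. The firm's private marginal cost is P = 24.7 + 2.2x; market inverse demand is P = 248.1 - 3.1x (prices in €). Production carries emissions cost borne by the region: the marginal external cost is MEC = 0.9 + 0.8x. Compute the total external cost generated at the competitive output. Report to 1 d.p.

Market equilibrium (private): 24.7 + 2.2x = 248.1 - 3.1x → x_m = 42.1509.
Total external cost = ∫₀^{x_m} (0.9 + 0.8x) dx = 0.9×42.1509 + ½×0.8×42.1509² = 748.6152.

€748.6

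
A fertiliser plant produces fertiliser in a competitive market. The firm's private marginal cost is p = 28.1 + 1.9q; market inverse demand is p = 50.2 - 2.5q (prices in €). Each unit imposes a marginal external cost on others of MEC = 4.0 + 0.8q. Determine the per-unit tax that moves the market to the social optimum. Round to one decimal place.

Social marginal cost = private MC + MEC = 32.1 + 2.7q.
Set SMC = demand: 32.1 + 2.7q = 50.2 - 2.5q → q* = 3.4808.
The Pigouvian tax equals MEC at q*: 4.0 + 0.8×3.4808 = 6.7846.

tax = €6.8 per unit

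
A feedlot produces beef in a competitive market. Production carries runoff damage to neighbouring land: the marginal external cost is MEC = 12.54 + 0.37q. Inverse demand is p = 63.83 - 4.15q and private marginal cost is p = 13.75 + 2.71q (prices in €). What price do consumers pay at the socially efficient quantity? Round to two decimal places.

Social marginal cost = private MC + MEC = 26.29 + 3.08q.
Set SMC = demand: 26.29 + 3.08q = 63.83 - 4.15q → q* = 5.1923.
Consumer price on the demand curve at q*: 63.83 − 4.15×5.1923 = 42.2820.

P = €42.28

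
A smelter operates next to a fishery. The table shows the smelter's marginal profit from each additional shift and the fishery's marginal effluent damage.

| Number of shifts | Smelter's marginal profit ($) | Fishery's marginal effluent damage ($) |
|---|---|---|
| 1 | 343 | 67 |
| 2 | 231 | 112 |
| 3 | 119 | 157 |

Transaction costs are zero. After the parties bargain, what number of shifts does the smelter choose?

Bargaining reaches the level where marginal profit last exceeds marginal effluent damage.
That holds through level 2 (231 ≥ 112) but not at 3 (119 < 157).

2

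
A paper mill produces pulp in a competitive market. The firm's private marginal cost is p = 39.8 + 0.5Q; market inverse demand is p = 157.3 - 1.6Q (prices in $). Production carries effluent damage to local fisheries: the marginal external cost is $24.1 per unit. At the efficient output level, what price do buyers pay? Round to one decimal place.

P = $86.1

Social marginal cost = private MC + MEC = 63.9 + 0.5Q.
Set SMC = demand: 63.9 + 0.5Q = 157.3 - 1.6Q → Q* = 44.4762.
Consumer price on the demand curve at Q*: 157.3 − 1.6×44.4762 = 86.1381.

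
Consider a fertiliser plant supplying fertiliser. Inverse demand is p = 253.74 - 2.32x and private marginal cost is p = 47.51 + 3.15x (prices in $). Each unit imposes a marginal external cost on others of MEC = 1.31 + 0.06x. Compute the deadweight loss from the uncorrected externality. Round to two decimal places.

Market equilibrium (private): 47.51 + 3.15x = 253.74 - 2.32x → x_m = 37.7020.
Social marginal cost = private MC + MEC = 48.82 + 3.21x.
Set SMC = demand: 48.82 + 3.21x = 253.74 - 2.32x → x* = 37.0561.
The loss is the area between SMC and demand from x* to x_m; with linear curves that's a triangle of height MEC(x_m).
DWL = ½ × 0.6459 × 3.5721 = 1.1536.

DWL = $1.15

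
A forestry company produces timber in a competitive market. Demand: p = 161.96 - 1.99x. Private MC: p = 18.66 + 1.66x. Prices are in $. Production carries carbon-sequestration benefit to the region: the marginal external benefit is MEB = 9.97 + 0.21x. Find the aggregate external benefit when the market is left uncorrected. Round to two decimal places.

$553.27

Market equilibrium (private): 18.66 + 1.66x = 161.96 - 1.99x → x_m = 39.2603.
Total external benefit = ∫₀^{x_m} (9.97 + 0.21x) dx = 9.97×39.2603 + ½×0.21×39.2603² = 553.2692.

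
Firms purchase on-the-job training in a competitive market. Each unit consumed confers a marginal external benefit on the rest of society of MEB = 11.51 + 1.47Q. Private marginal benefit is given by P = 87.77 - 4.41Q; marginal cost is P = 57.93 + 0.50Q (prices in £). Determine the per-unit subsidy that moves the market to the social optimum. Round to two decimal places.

subsidy = £29.18 per unit

Social marginal benefit = demand + MEB = 99.28 - 2.94Q.
Set SMB = MC: 99.28 - 2.94Q = 57.93 + 0.50Q → Q* = 12.0203.
The Pigouvian subsidy equals MEB at Q*: 11.51 + 1.47×12.0203 = 29.1798.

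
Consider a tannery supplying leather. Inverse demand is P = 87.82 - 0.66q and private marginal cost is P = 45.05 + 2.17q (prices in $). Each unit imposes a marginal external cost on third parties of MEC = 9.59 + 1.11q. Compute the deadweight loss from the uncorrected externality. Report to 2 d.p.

Market equilibrium (private): 45.05 + 2.17q = 87.82 - 0.66q → q_m = 15.1131.
Social marginal cost = private MC + MEC = 54.64 + 3.28q.
Set SMC = demand: 54.64 + 3.28q = 87.82 - 0.66q → q* = 8.4213.
The loss is the area between SMC and demand from q* to q_m; with linear curves that's a triangle of height MEC(q_m).
DWL = ½ × 6.6918 × 26.3655 = 88.2163.

DWL = $88.22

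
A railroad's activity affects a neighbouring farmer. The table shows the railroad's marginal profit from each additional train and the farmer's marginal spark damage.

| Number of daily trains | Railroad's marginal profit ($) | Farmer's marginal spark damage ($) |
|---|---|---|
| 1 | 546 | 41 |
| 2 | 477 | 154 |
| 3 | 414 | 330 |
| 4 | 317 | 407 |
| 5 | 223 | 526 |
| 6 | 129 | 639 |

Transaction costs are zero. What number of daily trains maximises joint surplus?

3

Bargaining reaches the level where marginal profit last exceeds marginal spark damage.
That holds through level 3 (414 ≥ 330) but not at 4 (317 < 407).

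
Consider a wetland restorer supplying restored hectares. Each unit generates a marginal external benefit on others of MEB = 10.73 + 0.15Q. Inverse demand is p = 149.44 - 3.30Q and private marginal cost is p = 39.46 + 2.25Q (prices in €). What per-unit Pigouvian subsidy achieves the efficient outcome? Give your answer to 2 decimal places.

subsidy = €14.08 per unit

Social marginal cost = private MC − MEB = 28.73 + 2.10Q.
Set SMC = demand: 28.73 + 2.10Q = 149.44 - 3.30Q → Q* = 22.3537.
The Pigouvian subsidy equals MEB at Q*: 10.73 + 0.15×22.3537 = 14.0831.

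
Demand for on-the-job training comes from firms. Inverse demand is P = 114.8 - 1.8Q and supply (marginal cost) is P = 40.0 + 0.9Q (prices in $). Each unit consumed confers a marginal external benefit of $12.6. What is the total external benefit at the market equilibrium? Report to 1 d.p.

$349.1

Market equilibrium (private): 40.0 + 0.9Q = 114.8 - 1.8Q → Q_m = 27.7037.
Total external benefit = MEB × Q_m = 12.6 × 27.7037 = 349.0666.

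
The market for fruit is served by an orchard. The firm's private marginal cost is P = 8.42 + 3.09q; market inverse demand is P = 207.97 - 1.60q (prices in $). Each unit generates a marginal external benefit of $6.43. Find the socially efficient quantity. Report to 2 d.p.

Social marginal cost = private MC − MEB = 1.99 + 3.09q.
Set SMC = demand: 1.99 + 3.09q = 207.97 - 1.60q → q* = 43.9190.

q* = 43.92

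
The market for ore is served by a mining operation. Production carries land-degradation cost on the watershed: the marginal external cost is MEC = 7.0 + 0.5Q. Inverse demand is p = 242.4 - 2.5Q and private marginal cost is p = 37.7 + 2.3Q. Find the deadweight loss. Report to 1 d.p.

Market equilibrium (private): 37.7 + 2.3Q = 242.4 - 2.5Q → Q_m = 42.6458.
Social marginal cost = private MC + MEC = 44.7 + 2.8Q.
Set SMC = demand: 44.7 + 2.8Q = 242.4 - 2.5Q → Q* = 37.3019.
The loss is the area between SMC and demand from Q* to Q_m; with linear curves that's a triangle of height MEC(Q_m).
DWL = ½ × 5.3439 × 28.3229 = 75.6774.

DWL = 75.7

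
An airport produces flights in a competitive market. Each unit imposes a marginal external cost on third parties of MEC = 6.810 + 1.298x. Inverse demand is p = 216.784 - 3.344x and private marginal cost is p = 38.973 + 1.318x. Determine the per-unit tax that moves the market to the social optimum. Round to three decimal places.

Social marginal cost = private MC + MEC = 45.783 + 2.616x.
Set SMC = demand: 45.783 + 2.616x = 216.784 - 3.344x → x* = 28.6914.
The Pigouvian tax equals MEC at x*: 6.810 + 1.298×28.6914 = 44.0514.

tax = 44.051 per unit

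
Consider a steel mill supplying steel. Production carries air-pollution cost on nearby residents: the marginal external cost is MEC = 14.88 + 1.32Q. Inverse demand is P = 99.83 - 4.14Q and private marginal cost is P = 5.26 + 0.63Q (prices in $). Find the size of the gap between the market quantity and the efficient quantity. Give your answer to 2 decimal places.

Market equilibrium (private): 5.26 + 0.63Q = 99.83 - 4.14Q → Q_m = 19.8260.
Social marginal cost = private MC + MEC = 20.14 + 1.95Q.
Set SMC = demand: 20.14 + 1.95Q = 99.83 - 4.14Q → Q* = 13.0854.
Gap = |19.8260 − 13.0854| = 6.7406.

6.74 units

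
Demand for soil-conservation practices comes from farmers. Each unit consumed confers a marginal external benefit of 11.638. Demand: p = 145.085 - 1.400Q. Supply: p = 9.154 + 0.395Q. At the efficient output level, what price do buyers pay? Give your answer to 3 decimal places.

Social marginal benefit = demand + MEB = 156.723 - 1.400Q.
Set SMB = MC: 156.723 - 1.400Q = 9.154 + 0.395Q → Q* = 82.2111.
Consumer price on the demand curve at Q*: 145.085 − 1.400×82.2111 = 29.9895.

P = 29.989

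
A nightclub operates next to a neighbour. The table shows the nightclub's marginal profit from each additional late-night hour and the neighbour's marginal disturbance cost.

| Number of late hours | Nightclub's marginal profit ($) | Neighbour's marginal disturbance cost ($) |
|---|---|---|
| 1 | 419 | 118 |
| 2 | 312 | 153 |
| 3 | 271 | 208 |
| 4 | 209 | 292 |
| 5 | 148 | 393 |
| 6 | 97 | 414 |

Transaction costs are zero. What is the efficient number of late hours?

3

Bargaining reaches the level where marginal profit last exceeds marginal disturbance cost.
That holds through level 3 (271 ≥ 208) but not at 4 (209 < 292).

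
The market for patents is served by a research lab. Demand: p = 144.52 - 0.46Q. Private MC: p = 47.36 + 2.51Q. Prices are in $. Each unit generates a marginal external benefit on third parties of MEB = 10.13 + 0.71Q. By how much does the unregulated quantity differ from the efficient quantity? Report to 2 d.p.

Market equilibrium (private): 47.36 + 2.51Q = 144.52 - 0.46Q → Q_m = 32.7138.
Social marginal cost = private MC − MEB = 37.23 + 1.80Q.
Set SMC = demand: 37.23 + 1.80Q = 144.52 - 0.46Q → Q* = 47.4735.
Gap = |32.7138 − 47.4735| = 14.7597.

14.76 units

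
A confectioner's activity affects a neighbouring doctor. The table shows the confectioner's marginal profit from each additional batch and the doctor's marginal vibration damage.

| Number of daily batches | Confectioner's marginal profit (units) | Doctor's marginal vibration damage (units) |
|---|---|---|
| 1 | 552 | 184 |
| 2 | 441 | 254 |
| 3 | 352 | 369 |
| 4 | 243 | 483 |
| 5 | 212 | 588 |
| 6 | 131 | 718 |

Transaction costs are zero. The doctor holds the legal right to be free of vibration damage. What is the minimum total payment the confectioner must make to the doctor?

Efficient level: marginal profit ≥ marginal vibration damage through level 2, so k* = 2.
With the doctor holding the right, the confectioner must at least compensate total damage at k*: 184 + 254 = 438.

438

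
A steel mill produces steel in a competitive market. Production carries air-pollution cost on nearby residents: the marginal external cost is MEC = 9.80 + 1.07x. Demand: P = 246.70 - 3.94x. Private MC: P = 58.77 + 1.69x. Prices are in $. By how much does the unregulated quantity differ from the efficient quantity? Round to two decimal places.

6.79 units

Market equilibrium (private): 58.77 + 1.69x = 246.70 - 3.94x → x_m = 33.3801.
Social marginal cost = private MC + MEC = 68.57 + 2.76x.
Set SMC = demand: 68.57 + 2.76x = 246.70 - 3.94x → x* = 26.5866.
Gap = |33.3801 − 26.5866| = 6.7935.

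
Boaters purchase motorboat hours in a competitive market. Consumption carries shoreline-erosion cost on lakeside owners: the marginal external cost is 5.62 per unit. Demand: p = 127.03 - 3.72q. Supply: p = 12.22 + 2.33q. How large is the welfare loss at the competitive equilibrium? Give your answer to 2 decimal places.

DWL = 2.61

Market equilibrium (private): 12.22 + 2.33q = 127.03 - 3.72q → q_m = 18.9769.
Social marginal benefit = demand − MEC = 121.41 - 3.72q.
Set SMB = MC: 121.41 - 3.72q = 12.22 + 2.33q → q* = 18.0479.
The welfare-loss triangle has base |q_m − q*| and height MEC(q_m) (the vertical gap between SMB and MC is zero at q* and MEC at q_m).
DWL = ½ × 0.9290 × 5.6200 = 2.6105.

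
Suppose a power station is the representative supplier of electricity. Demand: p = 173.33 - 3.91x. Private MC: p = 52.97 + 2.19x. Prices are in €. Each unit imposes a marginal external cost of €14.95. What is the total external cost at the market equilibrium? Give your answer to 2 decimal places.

€294.98

Market equilibrium (private): 52.97 + 2.19x = 173.33 - 3.91x → x_m = 19.7311.
Total external cost = MEC × x_m = 14.95 × 19.7311 = 294.9799.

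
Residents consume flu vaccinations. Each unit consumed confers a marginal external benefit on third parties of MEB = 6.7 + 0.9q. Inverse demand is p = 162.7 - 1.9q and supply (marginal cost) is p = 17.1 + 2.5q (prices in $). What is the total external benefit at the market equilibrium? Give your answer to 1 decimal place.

Market equilibrium (private): 17.1 + 2.5q = 162.7 - 1.9q → q_m = 33.0909.
Total external benefit = ∫₀^{q_m} (6.7 + 0.9q) dq = 6.7×33.0909 + ½×0.9×33.0909² = 714.4625.

$714.5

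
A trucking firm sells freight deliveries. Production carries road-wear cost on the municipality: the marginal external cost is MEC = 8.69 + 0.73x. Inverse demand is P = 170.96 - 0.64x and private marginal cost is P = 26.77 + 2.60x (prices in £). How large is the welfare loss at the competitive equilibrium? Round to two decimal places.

DWL = £213.55

Market equilibrium (private): 26.77 + 2.60x = 170.96 - 0.64x → x_m = 44.5031.
Social marginal cost = private MC + MEC = 35.46 + 3.33x.
Set SMC = demand: 35.46 + 3.33x = 170.96 - 0.64x → x* = 34.1310.
The welfare-loss triangle has base |x_m − x*| and height MEC(x_m) (the vertical gap between SMC and demand is zero at x* and MEC at x_m).
DWL = ½ × 10.3721 × 41.1773 = 213.5475.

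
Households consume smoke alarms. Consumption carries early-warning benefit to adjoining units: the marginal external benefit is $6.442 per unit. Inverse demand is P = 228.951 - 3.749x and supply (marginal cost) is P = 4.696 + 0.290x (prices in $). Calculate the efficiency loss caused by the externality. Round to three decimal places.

DWL = $5.137

Market equilibrium (private): 4.696 + 0.290x = 228.951 - 3.749x → x_m = 55.5224.
Social marginal benefit = demand + MEB = 235.393 - 3.749x.
Set SMB = MC: 235.393 - 3.749x = 4.696 + 0.290x → x* = 57.1174.
Height of the DWL triangle at x_m is SMB(x_m) − MC(x_m) = MEB(x_m) = 6.4420.
DWL = ½ × 1.5950 × 6.4420 = 5.1375.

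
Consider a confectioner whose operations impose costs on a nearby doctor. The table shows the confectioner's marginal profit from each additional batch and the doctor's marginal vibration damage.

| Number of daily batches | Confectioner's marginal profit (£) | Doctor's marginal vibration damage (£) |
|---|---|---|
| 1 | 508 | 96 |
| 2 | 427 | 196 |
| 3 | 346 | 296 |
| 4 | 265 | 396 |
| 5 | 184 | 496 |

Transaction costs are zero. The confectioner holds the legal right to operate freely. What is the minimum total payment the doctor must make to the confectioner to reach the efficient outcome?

£449

Left alone the confectioner would choose level 5 (marginal profit stays positive).
Efficient level: k* = 3 (marginal profit ≥ marginal vibration damage through 3).
The doctor must at least cover the confectioner's forgone profit from cutting 5→3: 265 + 184 = 449.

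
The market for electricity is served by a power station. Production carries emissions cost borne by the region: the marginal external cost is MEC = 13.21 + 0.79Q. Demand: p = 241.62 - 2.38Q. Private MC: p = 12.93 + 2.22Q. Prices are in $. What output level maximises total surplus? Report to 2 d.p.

Q* = 39.98

Social marginal cost = private MC + MEC = 26.14 + 3.01Q.
Set SMC = demand: 26.14 + 3.01Q = 241.62 - 2.38Q → Q* = 39.9777.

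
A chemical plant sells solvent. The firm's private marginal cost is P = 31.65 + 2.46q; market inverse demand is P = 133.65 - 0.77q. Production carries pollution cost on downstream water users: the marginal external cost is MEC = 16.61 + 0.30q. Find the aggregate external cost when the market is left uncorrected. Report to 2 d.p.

674.11

Market equilibrium (private): 31.65 + 2.46q = 133.65 - 0.77q → q_m = 31.5789.
Total external cost = ∫₀^{q_m} (16.61 + 0.30q) dq = 16.61×31.5789 + ½×0.30×31.5789² = 674.1096.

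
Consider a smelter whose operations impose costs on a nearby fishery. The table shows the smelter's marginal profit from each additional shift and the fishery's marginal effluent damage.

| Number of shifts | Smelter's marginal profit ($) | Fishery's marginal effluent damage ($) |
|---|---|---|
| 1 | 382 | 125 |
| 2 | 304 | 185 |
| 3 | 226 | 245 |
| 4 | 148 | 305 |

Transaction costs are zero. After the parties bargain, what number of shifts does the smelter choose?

2

Bargaining reaches the level where marginal profit last exceeds marginal effluent damage.
That holds through level 2 (304 ≥ 185) but not at 3 (226 < 245).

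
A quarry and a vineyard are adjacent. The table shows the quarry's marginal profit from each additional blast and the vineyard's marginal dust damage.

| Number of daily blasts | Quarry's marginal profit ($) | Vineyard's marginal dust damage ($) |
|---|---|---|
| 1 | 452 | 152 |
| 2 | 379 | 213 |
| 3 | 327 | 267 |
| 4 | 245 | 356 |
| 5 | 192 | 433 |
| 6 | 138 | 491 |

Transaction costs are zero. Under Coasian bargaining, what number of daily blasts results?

3

Bargaining reaches the level where marginal profit last exceeds marginal dust damage.
That holds through level 3 (327 ≥ 267) but not at 4 (245 < 356).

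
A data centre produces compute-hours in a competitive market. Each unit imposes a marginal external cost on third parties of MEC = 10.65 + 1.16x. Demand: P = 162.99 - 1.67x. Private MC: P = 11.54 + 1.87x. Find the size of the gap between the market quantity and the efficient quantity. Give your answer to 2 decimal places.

12.83 units

Market equilibrium (private): 11.54 + 1.87x = 162.99 - 1.67x → x_m = 42.7825.
Social marginal cost = private MC + MEC = 22.19 + 3.03x.
Set SMC = demand: 22.19 + 3.03x = 162.99 - 1.67x → x* = 29.9574.
Gap = |42.7825 − 29.9574| = 12.8251.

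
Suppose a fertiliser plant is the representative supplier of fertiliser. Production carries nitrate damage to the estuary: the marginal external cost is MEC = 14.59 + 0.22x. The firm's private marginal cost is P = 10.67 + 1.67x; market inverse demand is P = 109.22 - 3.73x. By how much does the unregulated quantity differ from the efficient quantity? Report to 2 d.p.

Market equilibrium (private): 10.67 + 1.67x = 109.22 - 3.73x → x_m = 18.2500.
Social marginal cost = private MC + MEC = 25.26 + 1.89x.
Set SMC = demand: 25.26 + 1.89x = 109.22 - 3.73x → x* = 14.9395.
Gap = |18.2500 − 14.9395| = 3.3105.

3.31 units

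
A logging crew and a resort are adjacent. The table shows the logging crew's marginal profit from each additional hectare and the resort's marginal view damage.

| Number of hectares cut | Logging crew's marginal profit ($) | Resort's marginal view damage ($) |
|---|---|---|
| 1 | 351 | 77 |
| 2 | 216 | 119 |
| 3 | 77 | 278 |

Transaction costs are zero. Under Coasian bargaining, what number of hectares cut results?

Bargaining reaches the level where marginal profit last exceeds marginal view damage.
That holds through level 2 (216 ≥ 119) but not at 3 (77 < 278).

2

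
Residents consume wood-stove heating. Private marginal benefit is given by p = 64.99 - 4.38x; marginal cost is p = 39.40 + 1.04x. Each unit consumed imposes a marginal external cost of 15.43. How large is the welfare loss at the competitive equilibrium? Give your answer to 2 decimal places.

DWL = 21.96

Market equilibrium (private): 39.40 + 1.04x = 64.99 - 4.38x → x_m = 4.7214.
Social marginal benefit = demand − MEC = 49.56 - 4.38x.
Set SMB = MC: 49.56 - 4.38x = 39.40 + 1.04x → x* = 1.8745.
Height of the DWL triangle at x_m is MC(x_m) − SMB(x_m) = MEC(x_m) = 15.4300.
DWL = ½ × 2.8469 × 15.4300 = 21.9638.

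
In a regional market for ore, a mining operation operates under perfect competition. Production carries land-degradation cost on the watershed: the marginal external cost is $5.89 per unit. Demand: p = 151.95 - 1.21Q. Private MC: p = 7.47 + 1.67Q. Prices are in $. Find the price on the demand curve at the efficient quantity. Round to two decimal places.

Social marginal cost = private MC + MEC = 13.36 + 1.67Q.
Set SMC = demand: 13.36 + 1.67Q = 151.95 - 1.21Q → Q* = 48.1215.
Consumer price on the demand curve at Q*: 151.95 − 1.21×48.1215 = 93.7230.

P = $93.72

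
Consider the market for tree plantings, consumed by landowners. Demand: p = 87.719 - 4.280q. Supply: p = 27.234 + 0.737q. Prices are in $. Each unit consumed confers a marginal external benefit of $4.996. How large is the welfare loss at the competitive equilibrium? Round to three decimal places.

DWL = $2.488

Market equilibrium (private): 27.234 + 0.737q = 87.719 - 4.280q → q_m = 12.0560.
Social marginal benefit = demand + MEB = 92.715 - 4.280q.
Set SMB = MC: 92.715 - 4.280q = 27.234 + 0.737q → q* = 13.0518.
The welfare-loss triangle has base |q_m − q*| and height MEB(q_m) (the vertical gap between SMB and MC is zero at q* and MEB at q_m).
DWL = ½ × 0.9958 × 4.9960 = 2.4875.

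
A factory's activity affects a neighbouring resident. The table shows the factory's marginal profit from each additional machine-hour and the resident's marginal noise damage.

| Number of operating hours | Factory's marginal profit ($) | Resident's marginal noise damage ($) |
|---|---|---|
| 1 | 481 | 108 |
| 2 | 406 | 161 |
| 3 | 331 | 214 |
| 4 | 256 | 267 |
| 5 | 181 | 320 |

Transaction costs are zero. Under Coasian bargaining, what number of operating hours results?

Bargaining reaches the level where marginal profit last exceeds marginal noise damage.
That holds through level 3 (331 ≥ 214) but not at 4 (256 < 267).

3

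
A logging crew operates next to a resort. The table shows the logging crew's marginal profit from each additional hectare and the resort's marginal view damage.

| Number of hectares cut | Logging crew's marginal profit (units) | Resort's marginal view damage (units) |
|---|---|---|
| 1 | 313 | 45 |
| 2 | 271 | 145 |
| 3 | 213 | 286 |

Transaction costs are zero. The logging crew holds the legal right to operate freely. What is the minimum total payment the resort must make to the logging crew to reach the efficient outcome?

Left alone the logging crew would choose level 3 (marginal profit stays positive).
Efficient level: k* = 2 (marginal profit ≥ marginal view damage through 2).
The resort must at least cover the logging crew's forgone profit from cutting 3→2: 213 = 213.

213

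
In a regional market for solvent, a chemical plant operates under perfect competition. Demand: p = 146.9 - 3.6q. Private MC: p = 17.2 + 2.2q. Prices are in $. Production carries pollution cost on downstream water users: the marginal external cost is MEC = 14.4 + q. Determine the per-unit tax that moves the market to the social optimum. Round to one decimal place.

tax = $31.4 per unit

Social marginal cost = private MC + MEC = 31.6 + 3.2q.
Set SMC = demand: 31.6 + 3.2q = 146.9 - 3.6q → q* = 16.9559.
The Pigouvian tax equals MEC at q*: 14.4 + 1.0×16.9559 = 31.3559.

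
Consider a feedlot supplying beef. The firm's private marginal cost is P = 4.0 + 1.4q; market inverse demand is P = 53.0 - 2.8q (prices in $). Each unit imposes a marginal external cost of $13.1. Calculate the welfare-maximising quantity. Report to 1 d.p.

Social marginal cost = private MC + MEC = 17.1 + 1.4q.
Set SMC = demand: 17.1 + 1.4q = 53.0 - 2.8q → q* = 8.5476.

q* = 8.5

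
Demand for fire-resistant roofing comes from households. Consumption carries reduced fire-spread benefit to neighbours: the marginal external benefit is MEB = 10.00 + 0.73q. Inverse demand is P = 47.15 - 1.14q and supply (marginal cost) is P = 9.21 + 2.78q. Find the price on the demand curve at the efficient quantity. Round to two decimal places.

Social marginal benefit = demand + MEB = 57.15 - 0.41q.
Set SMB = MC: 57.15 - 0.41q = 9.21 + 2.78q → q* = 15.0282.
Consumer price on the demand curve at q*: 47.15 − 1.14×15.0282 = 30.0179.

P = 30.02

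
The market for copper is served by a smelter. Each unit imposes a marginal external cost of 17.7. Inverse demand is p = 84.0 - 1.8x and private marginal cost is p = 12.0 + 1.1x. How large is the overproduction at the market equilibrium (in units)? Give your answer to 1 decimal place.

Market equilibrium (private): 12.0 + 1.1x = 84.0 - 1.8x → x_m = 24.8276.
Social marginal cost = private MC + MEC = 29.7 + 1.1x.
Set SMC = demand: 29.7 + 1.1x = 84.0 - 1.8x → x* = 18.7241.
Gap = |24.8276 − 18.7241| = 6.1035.

6.1 units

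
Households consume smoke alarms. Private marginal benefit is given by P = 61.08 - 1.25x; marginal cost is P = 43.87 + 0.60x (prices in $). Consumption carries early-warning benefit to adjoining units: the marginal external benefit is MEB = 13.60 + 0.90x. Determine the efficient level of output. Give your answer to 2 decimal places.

Social marginal benefit = demand + MEB = 74.68 - 0.35x.
Set SMB = MC: 74.68 - 0.35x = 43.87 + 0.60x → x* = 32.4316.

x* = 32.43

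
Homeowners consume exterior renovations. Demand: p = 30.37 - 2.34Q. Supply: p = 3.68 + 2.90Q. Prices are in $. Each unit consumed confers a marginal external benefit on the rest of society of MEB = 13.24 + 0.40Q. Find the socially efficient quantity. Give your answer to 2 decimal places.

Q* = 8.25

Social marginal benefit = demand + MEB = 43.61 - 1.94Q.
Set SMB = MC: 43.61 - 1.94Q = 3.68 + 2.90Q → Q* = 8.2500.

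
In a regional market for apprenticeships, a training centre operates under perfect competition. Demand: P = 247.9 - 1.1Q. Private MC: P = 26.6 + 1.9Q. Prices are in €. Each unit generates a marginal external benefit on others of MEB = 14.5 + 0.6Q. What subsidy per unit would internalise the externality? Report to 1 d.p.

Social marginal cost = private MC − MEB = 12.1 + 1.3Q.
Set SMC = demand: 12.1 + 1.3Q = 247.9 - 1.1Q → Q* = 98.2500.
The Pigouvian subsidy equals MEB at Q*: 14.5 + 0.6×98.2500 = 73.4500.

subsidy = €73.5 per unit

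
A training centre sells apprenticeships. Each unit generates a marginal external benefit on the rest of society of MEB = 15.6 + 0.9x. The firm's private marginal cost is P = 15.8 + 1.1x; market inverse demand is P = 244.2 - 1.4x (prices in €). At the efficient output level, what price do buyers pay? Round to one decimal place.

P = €30.7

Social marginal cost = private MC − MEB = 0.2 + 0.2x.
Set SMC = demand: 0.2 + 0.2x = 244.2 - 1.4x → x* = 152.5000.
Consumer price on the demand curve at x*: 244.2 − 1.4×152.5000 = 30.7000.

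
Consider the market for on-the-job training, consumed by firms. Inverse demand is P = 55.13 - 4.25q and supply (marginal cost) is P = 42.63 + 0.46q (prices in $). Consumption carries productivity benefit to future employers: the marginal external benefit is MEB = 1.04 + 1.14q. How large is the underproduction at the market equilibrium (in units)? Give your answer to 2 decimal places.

1.14 units

Market equilibrium (private): 42.63 + 0.46q = 55.13 - 4.25q → q_m = 2.6539.
Social marginal benefit = demand + MEB = 56.17 - 3.11q.
Set SMB = MC: 56.17 - 3.11q = 42.63 + 0.46q → q* = 3.7927.
Gap = |2.6539 − 3.7927| = 1.1388.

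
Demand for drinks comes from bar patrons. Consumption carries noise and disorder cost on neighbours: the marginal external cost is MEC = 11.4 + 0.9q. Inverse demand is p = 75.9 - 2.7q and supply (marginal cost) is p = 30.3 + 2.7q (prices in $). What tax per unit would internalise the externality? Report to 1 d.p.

tax = $16.3 per unit

Social marginal benefit = demand − MEC = 64.5 - 3.6q.
Set SMB = MC: 64.5 - 3.6q = 30.3 + 2.7q → q* = 5.4286.
The Pigouvian tax equals MEC at q*: 11.4 + 0.9×5.4286 = 16.2857.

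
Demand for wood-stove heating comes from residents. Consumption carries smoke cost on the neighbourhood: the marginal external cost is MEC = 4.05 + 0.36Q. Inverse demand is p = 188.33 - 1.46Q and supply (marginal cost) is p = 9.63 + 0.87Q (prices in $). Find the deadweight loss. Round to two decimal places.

DWL = $186.31

Market equilibrium (private): 9.63 + 0.87Q = 188.33 - 1.46Q → Q_m = 76.6953.
Social marginal benefit = demand − MEC = 184.28 - 1.82Q.
Set SMB = MC: 184.28 - 1.82Q = 9.63 + 0.87Q → Q* = 64.9257.
The welfare-loss triangle has base |Q_m − Q*| and height MEC(Q_m) (the vertical gap between SMB and MC is zero at Q* and MEC at Q_m).
DWL = ½ × 11.7696 × 31.6603 = 186.3145.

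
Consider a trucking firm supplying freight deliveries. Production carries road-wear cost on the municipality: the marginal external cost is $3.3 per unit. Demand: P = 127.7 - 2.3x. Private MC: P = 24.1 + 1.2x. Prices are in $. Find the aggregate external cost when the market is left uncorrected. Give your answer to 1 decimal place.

Market equilibrium (private): 24.1 + 1.2x = 127.7 - 2.3x → x_m = 29.6000.
Total external cost = MEC × x_m = 3.3 × 29.6000 = 97.6800.

$97.7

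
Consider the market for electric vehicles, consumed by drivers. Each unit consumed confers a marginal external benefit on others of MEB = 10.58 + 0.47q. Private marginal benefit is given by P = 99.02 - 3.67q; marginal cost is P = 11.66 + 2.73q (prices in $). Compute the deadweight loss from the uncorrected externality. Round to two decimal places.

DWL = $24.35

Market equilibrium (private): 11.66 + 2.73q = 99.02 - 3.67q → q_m = 13.6500.
Social marginal benefit = demand + MEB = 109.60 - 3.20q.
Set SMB = MC: 109.60 - 3.20q = 11.66 + 2.73q → q* = 16.5160.
Height of the DWL triangle at q_m is SMB(q_m) − MC(q_m) = MEB(q_m) = 16.9955.
DWL = ½ × 2.8660 × 16.9955 = 24.3546.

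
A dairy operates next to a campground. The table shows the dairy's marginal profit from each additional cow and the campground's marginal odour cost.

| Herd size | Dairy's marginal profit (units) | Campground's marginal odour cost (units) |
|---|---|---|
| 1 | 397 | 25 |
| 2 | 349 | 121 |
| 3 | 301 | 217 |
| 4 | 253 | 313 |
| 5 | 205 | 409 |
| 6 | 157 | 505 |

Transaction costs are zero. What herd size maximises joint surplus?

Bargaining reaches the level where marginal profit last exceeds marginal odour cost.
That holds through level 3 (301 ≥ 217) but not at 4 (253 < 313).

3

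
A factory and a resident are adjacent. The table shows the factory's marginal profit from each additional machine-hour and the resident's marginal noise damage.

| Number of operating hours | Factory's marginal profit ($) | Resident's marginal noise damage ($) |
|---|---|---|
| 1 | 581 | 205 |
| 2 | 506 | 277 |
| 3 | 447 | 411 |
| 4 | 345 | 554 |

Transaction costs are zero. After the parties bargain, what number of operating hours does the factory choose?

Bargaining reaches the level where marginal profit last exceeds marginal noise damage.
That holds through level 3 (447 ≥ 411) but not at 4 (345 < 554).

3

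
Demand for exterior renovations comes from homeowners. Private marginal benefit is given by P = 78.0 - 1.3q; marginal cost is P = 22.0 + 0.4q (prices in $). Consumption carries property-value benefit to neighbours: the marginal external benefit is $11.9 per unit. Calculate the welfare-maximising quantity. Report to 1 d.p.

q* = 39.9

Social marginal benefit = demand + MEB = 89.9 - 1.3q.
Set SMB = MC: 89.9 - 1.3q = 22.0 + 0.4q → q* = 39.9412.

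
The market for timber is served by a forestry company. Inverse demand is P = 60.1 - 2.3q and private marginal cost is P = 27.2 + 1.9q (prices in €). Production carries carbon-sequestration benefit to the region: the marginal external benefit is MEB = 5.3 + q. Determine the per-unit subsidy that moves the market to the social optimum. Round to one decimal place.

Social marginal cost = private MC − MEB = 21.9 + 0.9q.
Set SMC = demand: 21.9 + 0.9q = 60.1 - 2.3q → q* = 11.9375.
The Pigouvian subsidy equals MEB at q*: 5.3 + 1.0×11.9375 = 17.2375.

subsidy = €17.2 per unit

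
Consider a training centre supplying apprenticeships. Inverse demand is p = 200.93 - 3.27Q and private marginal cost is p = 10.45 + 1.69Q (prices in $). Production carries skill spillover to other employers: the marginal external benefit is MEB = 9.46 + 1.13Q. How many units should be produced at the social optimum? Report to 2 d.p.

Social marginal cost = private MC − MEB = 0.99 + 0.56Q.
Set SMC = demand: 0.99 + 0.56Q = 200.93 - 3.27Q → Q* = 52.2037.

Q* = 52.20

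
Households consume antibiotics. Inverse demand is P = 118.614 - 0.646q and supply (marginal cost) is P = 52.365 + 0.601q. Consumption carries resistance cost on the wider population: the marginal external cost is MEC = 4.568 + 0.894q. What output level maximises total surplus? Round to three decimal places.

q* = 28.809

Social marginal benefit = demand − MEC = 114.046 - 1.540q.
Set SMB = MC: 114.046 - 1.540q = 52.365 + 0.601q → q* = 28.8094.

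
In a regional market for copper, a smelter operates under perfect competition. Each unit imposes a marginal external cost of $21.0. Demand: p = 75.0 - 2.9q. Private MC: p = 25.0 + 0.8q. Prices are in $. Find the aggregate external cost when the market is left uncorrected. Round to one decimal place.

Market equilibrium (private): 25.0 + 0.8q = 75.0 - 2.9q → q_m = 13.5135.
Total external cost = MEC × q_m = 21.0 × 13.5135 = 283.7835.

$283.8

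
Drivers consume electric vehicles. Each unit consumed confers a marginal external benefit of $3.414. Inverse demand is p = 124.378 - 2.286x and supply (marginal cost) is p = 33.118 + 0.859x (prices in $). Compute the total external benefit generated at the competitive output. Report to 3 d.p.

Market equilibrium (private): 33.118 + 0.859x = 124.378 - 2.286x → x_m = 29.0175.
Total external benefit = MEB × x_m = 3.414 × 29.0175 = 99.0657.

$99.066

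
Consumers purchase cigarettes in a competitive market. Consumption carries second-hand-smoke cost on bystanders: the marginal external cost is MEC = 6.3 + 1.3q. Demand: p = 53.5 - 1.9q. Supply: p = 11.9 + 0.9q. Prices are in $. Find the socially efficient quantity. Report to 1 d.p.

Social marginal benefit = demand − MEC = 47.2 - 3.2q.
Set SMB = MC: 47.2 - 3.2q = 11.9 + 0.9q → q* = 8.6098.

q* = 8.6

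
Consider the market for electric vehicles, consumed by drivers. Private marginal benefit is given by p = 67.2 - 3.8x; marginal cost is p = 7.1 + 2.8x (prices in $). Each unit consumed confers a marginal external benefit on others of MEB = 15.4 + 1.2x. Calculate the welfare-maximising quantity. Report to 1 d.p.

x* = 14.0

Social marginal benefit = demand + MEB = 82.6 - 2.6x.
Set SMB = MC: 82.6 - 2.6x = 7.1 + 2.8x → x* = 13.9815.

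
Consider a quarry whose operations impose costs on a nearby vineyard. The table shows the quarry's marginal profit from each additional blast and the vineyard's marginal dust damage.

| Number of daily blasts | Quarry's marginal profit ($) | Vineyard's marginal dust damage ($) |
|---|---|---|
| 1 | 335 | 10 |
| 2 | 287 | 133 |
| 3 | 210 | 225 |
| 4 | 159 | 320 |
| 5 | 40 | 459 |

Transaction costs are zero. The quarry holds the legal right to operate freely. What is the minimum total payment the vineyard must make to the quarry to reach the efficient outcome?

Left alone the quarry would choose level 5 (marginal profit stays positive).
Efficient level: k* = 2 (marginal profit ≥ marginal dust damage through 2).
The vineyard must at least cover the quarry's forgone profit from cutting 5→2: 210 + 159 + 40 = 409.

$409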